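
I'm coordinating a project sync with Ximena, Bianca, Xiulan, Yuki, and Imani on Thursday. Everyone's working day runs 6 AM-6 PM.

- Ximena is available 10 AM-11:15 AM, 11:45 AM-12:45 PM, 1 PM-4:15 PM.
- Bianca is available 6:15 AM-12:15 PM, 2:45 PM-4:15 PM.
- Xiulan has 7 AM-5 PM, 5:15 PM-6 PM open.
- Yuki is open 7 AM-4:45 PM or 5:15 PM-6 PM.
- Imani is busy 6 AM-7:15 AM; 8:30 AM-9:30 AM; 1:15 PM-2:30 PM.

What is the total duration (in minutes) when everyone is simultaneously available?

Ximena free: 10:00-11:15, 11:45-12:45, 13:00-16:15.
Bianca free: 06:15-12:15, 14:45-16:15.
Xiulan free: 07:00-17:00, 17:15-18:00.
Yuki free: 07:00-16:45, 17:15-18:00.
Imani free: 07:15-08:30, 09:30-13:15, 14:30-18:00 (invert busy blocks within the working day).
Ximena ∩ Bianca: 10:00-11:15, 11:45-12:15, 14:45-16:15.
Ximena ∩ Bianca ∩ Xiulan: 10:00-11:15, 11:45-12:15, 14:45-16:15.
Ximena ∩ Bianca ∩ Xiulan ∩ Yuki: 10:00-11:15, 11:45-12:15, 14:45-16:15.
Ximena ∩ Bianca ∩ Xiulan ∩ Yuki ∩ Imani: 10:00-11:15, 11:45-12:15, 14:45-16:15.
Those are the intersection windows.
Summing the common windows: 75 + 30 + 90 = 195 minutes.

195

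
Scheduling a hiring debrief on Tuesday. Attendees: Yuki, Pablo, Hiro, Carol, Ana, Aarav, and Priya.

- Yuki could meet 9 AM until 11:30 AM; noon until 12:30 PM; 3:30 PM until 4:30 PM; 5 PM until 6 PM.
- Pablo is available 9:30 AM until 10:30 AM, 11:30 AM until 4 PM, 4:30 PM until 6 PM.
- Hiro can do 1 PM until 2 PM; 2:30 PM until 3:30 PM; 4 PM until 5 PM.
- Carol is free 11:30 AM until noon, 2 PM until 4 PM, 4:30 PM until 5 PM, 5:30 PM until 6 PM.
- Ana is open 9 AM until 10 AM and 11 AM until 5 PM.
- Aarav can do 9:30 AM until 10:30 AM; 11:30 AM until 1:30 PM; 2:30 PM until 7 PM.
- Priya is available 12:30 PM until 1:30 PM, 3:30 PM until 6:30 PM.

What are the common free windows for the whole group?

Yuki ∩ Pablo: 09:30-10:30, 12:00-12:30, 15:30-16:00, 17:00-18:00.
Yuki ∩ Pablo ∩ Hiro: ∅.
Yuki ∩ Pablo ∩ Hiro ∩ Carol: ∅.
Yuki ∩ Pablo ∩ Hiro ∩ Carol ∩ Ana: ∅.
Yuki ∩ Pablo ∩ Hiro ∩ Carol ∩ Ana ∩ Aarav: ∅.
Yuki ∩ Pablo ∩ Hiro ∩ Carol ∩ Ana ∩ Aarav ∩ Priya: ∅.
There is no time when everyone is free.

none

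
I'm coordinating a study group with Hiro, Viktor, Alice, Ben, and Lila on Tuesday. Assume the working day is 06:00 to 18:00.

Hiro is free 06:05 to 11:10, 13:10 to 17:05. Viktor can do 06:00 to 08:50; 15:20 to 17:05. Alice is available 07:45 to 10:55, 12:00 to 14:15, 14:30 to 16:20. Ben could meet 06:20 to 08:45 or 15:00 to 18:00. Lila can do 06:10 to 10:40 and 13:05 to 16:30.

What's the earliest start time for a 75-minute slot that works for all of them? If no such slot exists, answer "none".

none

Hiro ∩ Viktor: 06:05-08:50, 15:20-17:05.
Hiro ∩ Viktor ∩ Alice: 07:45-08:50, 15:20-16:20.
Hiro ∩ Viktor ∩ Alice ∩ Ben: 07:45-08:45, 15:20-16:20.
Hiro ∩ Viktor ∩ Alice ∩ Ben ∩ Lila: 07:45-08:45, 15:20-16:20.
No common window is at least 75 minutes long.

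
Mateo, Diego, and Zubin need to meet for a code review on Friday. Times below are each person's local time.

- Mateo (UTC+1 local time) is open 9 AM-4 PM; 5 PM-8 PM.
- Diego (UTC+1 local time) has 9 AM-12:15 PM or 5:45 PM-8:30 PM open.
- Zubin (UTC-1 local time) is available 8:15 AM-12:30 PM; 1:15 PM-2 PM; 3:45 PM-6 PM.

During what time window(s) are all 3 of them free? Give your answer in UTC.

09:15-11:15, 16:45-19:00

Mateo in UTC: 08:00-15:00, 16:00-19:00 (subtract 1h to convert from UTC+1).
Diego in UTC: 08:00-11:15, 16:45-19:30 (subtract 1h to convert from UTC+1).
Zubin in UTC: 09:15-13:30, 14:15-15:00, 16:45-19:00 (add 1h to convert from UTC-1).
Mateo ∩ Diego: 08:00-11:15, 16:45-19:00.
Mateo ∩ Diego ∩ Zubin: 09:15-11:15, 16:45-19:00.
Those are the intersection windows.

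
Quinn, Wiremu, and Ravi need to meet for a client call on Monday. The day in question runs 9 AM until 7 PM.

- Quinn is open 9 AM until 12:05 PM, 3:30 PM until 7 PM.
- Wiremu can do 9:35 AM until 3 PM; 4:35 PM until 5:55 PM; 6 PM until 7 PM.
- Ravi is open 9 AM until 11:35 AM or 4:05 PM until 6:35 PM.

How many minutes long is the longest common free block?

Quinn ∩ Wiremu: 09:35-12:05, 16:35-17:55, 18:00-19:00.
Quinn ∩ Wiremu ∩ Ravi: 09:35-11:35, 16:35-17:55, 18:00-18:35.
The longest is 09:35-11:35 at 120 minutes.

120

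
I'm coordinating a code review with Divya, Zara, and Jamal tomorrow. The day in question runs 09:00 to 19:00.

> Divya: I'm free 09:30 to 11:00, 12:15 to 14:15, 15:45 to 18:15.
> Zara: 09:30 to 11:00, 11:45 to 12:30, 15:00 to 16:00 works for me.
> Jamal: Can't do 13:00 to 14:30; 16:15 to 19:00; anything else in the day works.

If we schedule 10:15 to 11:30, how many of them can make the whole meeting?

Divya free: 09:30-11:00, 12:15-14:15, 15:45-18:15.
Zara free: 09:30-11:00, 11:45-12:30, 15:00-16:00.
Jamal free: 09:00-13:00, 14:30-16:15 (invert busy blocks within the working day).
Jamal can make the full 10:15-11:30 slot — that's 1.

1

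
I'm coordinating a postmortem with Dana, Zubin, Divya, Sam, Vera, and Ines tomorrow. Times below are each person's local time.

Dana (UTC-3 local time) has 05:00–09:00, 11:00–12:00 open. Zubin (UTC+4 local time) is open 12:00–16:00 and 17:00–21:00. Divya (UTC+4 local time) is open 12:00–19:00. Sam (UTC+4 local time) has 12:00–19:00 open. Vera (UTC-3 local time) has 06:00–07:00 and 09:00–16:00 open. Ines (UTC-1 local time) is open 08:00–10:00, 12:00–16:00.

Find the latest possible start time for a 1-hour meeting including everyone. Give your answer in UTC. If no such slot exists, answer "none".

Dana in UTC: 08:00-12:00, 14:00-15:00 (add 3h to convert from UTC-3).
Zubin in UTC: 08:00-12:00, 13:00-17:00 (subtract 4h to convert from UTC+4).
Divya in UTC: 08:00-15:00 (subtract 4h to convert from UTC+4).
Sam in UTC: 08:00-15:00 (subtract 4h to convert from UTC+4).
Vera in UTC: 09:00-10:00, 12:00-19:00 (add 3h to convert from UTC-3).
Ines in UTC: 09:00-11:00, 13:00-17:00 (add 1h to convert from UTC-1).
Dana ∩ Zubin: 08:00-12:00, 14:00-15:00.
Dana ∩ Zubin ∩ Divya: 08:00-12:00, 14:00-15:00.
Dana ∩ Zubin ∩ Divya ∩ Sam: 08:00-12:00, 14:00-15:00.
Dana ∩ Zubin ∩ Divya ∩ Sam ∩ Vera: 09:00-10:00, 14:00-15:00.
Dana ∩ Zubin ∩ Divya ∩ Sam ∩ Vera ∩ Ines: 09:00-10:00, 14:00-15:00.
The last common window of at least 60 minutes is 14:00-15:00; a 60-minute meeting can start as late as 14:00 and still end by 15:00.

14:00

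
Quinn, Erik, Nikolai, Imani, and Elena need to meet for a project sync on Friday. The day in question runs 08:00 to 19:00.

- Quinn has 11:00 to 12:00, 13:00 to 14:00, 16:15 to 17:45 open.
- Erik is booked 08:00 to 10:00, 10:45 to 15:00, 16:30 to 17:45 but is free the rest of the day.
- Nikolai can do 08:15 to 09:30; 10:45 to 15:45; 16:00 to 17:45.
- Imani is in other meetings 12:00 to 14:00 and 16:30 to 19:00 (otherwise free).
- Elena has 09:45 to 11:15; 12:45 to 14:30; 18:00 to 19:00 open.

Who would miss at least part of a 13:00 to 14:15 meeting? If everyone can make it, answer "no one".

Erik, Imani, Quinn

Quinn free: 11:00-12:00, 13:00-14:00, 16:15-17:45.
Erik free: 10:00-10:45, 15:00-16:30, 17:45-19:00 (invert busy blocks within the working day).
Nikolai free: 08:15-09:30, 10:45-15:45, 16:00-17:45.
Imani free: 08:00-12:00, 14:00-16:30 (invert busy blocks within the working day).
Elena free: 09:45-11:15, 12:45-14:30, 18:00-19:00.
Quinn: not fully free for 13:00-14:15. Erik: not fully free for 13:00-14:15. Nikolai: free for 13:00-14:15. Imani: not fully free for 13:00-14:15. Elena: free for 13:00-14:15.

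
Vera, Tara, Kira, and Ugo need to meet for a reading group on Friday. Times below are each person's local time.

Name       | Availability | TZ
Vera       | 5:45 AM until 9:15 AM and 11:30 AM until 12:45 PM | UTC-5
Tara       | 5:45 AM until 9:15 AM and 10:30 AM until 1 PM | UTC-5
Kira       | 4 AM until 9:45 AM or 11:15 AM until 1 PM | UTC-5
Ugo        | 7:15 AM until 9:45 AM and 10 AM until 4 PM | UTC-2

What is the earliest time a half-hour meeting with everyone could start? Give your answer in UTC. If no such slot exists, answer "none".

Vera in UTC: 10:45-14:15, 16:30-17:45 (add 5h to convert from UTC-5).
Tara in UTC: 10:45-14:15, 15:30-18:00 (add 5h to convert from UTC-5).
Kira in UTC: 09:00-14:45, 16:15-18:00 (add 5h to convert from UTC-5).
Ugo in UTC: 09:15-11:45, 12:00-18:00 (add 2h to convert from UTC-2).
Vera ∩ Tara: 10:45-14:15, 16:30-17:45.
Vera ∩ Tara ∩ Kira: 10:45-14:15, 16:30-17:45.
Vera ∩ Tara ∩ Kira ∩ Ugo: 10:45-11:45, 12:00-14:15, 16:30-17:45.
The first common window of at least 30 minutes is 10:45-11:45, so the earliest start is 10:45.

10:45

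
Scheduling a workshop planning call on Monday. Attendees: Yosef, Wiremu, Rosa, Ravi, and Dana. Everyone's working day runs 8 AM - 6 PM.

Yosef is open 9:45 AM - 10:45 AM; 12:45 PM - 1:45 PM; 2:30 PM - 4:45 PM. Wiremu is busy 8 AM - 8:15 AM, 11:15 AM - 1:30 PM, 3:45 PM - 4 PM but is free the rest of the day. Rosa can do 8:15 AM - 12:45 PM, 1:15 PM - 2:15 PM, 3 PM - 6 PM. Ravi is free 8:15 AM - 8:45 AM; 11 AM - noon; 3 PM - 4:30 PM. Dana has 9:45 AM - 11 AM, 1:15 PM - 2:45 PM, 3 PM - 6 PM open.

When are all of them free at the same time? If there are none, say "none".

Yosef free: 09:45-10:45, 12:45-13:45, 14:30-16:45.
Wiremu free: 08:15-11:15, 13:30-15:45, 16:00-18:00 (invert busy blocks within the working day).
Rosa free: 08:15-12:45, 13:15-14:15, 15:00-18:00.
Ravi free: 08:15-08:45, 11:00-12:00, 15:00-16:30.
Dana free: 09:45-11:00, 13:15-14:45, 15:00-18:00.
Yosef ∩ Wiremu: 09:45-10:45, 13:30-13:45, 14:30-15:45, 16:00-16:45.
Yosef ∩ Wiremu ∩ Rosa: 09:45-10:45, 13:30-13:45, 15:00-15:45, 16:00-16:45.
Yosef ∩ Wiremu ∩ Rosa ∩ Ravi: 15:00-15:45, 16:00-16:30.
Yosef ∩ Wiremu ∩ Rosa ∩ Ravi ∩ Dana: 15:00-15:45, 16:00-16:30.

15:00-15:45, 16:00-16:30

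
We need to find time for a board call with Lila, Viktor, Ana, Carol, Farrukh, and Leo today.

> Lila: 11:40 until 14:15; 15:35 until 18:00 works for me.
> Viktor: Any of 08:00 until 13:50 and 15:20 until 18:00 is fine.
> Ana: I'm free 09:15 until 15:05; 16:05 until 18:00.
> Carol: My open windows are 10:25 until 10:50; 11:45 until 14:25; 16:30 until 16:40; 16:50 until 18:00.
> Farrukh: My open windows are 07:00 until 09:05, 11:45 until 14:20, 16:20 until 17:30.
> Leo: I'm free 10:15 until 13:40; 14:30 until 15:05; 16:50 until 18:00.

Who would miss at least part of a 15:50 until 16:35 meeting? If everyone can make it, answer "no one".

Lila: free for 15:50-16:35. Viktor: free for 15:50-16:35. Ana: not fully free for 15:50-16:35. Carol: not fully free for 15:50-16:35. Farrukh: not fully free for 15:50-16:35. Leo: not fully free for 15:50-16:35.

Ana, Carol, Farrukh, Leo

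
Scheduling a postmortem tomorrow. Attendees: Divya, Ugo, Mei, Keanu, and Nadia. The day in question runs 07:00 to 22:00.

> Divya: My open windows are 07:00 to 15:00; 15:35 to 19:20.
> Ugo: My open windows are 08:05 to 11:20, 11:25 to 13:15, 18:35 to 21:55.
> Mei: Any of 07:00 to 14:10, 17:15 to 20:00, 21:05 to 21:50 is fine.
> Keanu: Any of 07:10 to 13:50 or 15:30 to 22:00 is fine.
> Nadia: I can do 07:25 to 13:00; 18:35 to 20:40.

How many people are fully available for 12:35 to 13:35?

Divya, Mei, and Keanu can make the full 12:35-13:35 slot — that's 3.

3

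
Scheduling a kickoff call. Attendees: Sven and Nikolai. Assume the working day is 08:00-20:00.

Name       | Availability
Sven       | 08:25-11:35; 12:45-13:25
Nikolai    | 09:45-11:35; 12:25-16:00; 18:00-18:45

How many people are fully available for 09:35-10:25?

Sven can make the full 09:35-10:25 slot — that's 1.

1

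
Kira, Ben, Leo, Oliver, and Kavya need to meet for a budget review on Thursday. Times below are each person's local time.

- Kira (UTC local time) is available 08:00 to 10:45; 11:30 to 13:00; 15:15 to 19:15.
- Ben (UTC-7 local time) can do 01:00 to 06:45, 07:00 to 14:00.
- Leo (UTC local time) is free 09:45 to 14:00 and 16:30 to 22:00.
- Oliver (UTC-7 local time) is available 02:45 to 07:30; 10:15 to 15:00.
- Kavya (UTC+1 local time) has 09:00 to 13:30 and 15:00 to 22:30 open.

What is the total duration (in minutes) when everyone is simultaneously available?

Kira in UTC: 08:00-10:45, 11:30-13:00, 15:15-19:15.
Ben in UTC: 08:00-13:45, 14:00-21:00 (add 7h to convert from UTC-7).
Leo in UTC: 09:45-14:00, 16:30-22:00.
Oliver in UTC: 09:45-14:30, 17:15-22:00 (add 7h to convert from UTC-7).
Kavya in UTC: 08:00-12:30, 14:00-21:30 (subtract 1h to convert from UTC+1).
Kira ∩ Ben: 08:00-10:45, 11:30-13:00, 15:15-19:15.
Kira ∩ Ben ∩ Leo: 09:45-10:45, 11:30-13:00, 16:30-19:15.
Kira ∩ Ben ∩ Leo ∩ Oliver: 09:45-10:45, 11:30-13:00, 17:15-19:15.
Kira ∩ Ben ∩ Leo ∩ Oliver ∩ Kavya: 09:45-10:45, 11:30-12:30, 17:15-19:15.
Summing the common windows: 60 + 60 + 120 = 240 minutes.

240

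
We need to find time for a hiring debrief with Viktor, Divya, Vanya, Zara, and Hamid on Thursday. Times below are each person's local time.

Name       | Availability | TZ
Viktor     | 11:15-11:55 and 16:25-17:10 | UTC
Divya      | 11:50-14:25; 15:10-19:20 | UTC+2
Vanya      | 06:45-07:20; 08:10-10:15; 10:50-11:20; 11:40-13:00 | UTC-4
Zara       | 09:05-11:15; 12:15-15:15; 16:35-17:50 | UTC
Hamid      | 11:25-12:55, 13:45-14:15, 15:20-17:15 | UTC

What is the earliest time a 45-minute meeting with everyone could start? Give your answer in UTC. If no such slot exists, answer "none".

Viktor in UTC: 11:15-11:55, 16:25-17:10.
Divya in UTC: 09:50-12:25, 13:10-17:20 (subtract 2h to convert from UTC+2).
Vanya in UTC: 10:45-11:20, 12:10-14:15, 14:50-15:20, 15:40-17:00 (add 4h to convert from UTC-4).
Zara in UTC: 09:05-11:15, 12:15-15:15, 16:35-17:50.
Hamid in UTC: 11:25-12:55, 13:45-14:15, 15:20-17:15.
Viktor ∩ Divya: 11:15-11:55, 16:25-17:10.
Viktor ∩ Divya ∩ Vanya: 11:15-11:20, 16:25-17:00.
Viktor ∩ Divya ∩ Vanya ∩ Zara: 16:35-17:00.
Viktor ∩ Divya ∩ Vanya ∩ Zara ∩ Hamid: 16:35-17:00.
No common window is at least 45 minutes long.

none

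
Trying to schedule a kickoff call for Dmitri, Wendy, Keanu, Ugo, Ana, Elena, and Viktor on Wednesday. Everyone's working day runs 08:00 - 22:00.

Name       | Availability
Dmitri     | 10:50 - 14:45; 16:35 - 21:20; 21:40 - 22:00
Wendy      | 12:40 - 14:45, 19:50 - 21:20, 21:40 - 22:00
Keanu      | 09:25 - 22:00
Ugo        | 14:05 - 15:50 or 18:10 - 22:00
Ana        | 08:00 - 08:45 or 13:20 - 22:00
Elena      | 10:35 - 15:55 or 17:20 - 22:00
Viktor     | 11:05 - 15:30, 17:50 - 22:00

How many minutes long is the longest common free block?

Dmitri ∩ Wendy: 12:40-14:45, 19:50-21:20, 21:40-22:00.
Dmitri ∩ Wendy ∩ Keanu: 12:40-14:45, 19:50-21:20, 21:40-22:00.
Dmitri ∩ Wendy ∩ Keanu ∩ Ugo: 14:05-14:45, 19:50-21:20, 21:40-22:00.
Dmitri ∩ Wendy ∩ Keanu ∩ Ugo ∩ Ana: 14:05-14:45, 19:50-21:20, 21:40-22:00.
Dmitri ∩ Wendy ∩ Keanu ∩ Ugo ∩ Ana ∩ Elena: 14:05-14:45, 19:50-21:20, 21:40-22:00.
Dmitri ∩ Wendy ∩ Keanu ∩ Ugo ∩ Ana ∩ Elena ∩ Viktor: 14:05-14:45, 19:50-21:20, 21:40-22:00.
The longest is 19:50-21:20 at 90 minutes.

90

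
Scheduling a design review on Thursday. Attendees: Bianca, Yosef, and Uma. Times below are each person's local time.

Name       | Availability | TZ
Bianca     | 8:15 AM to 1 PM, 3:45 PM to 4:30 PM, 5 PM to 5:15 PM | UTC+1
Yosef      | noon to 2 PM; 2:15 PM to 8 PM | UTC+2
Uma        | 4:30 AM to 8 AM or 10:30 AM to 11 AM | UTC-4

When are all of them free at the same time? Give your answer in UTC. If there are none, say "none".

10:00-12:00, 14:45-15:00

Bianca in UTC: 07:15-12:00, 14:45-15:30, 16:00-16:15 (subtract 1h to convert from UTC+1).
Yosef in UTC: 10:00-12:00, 12:15-18:00 (subtract 2h to convert from UTC+2).
Uma in UTC: 08:30-12:00, 14:30-15:00 (add 4h to convert from UTC-4).
Bianca ∩ Yosef: 10:00-12:00, 14:45-15:30, 16:00-16:15.
Bianca ∩ Yosef ∩ Uma: 10:00-12:00, 14:45-15:00.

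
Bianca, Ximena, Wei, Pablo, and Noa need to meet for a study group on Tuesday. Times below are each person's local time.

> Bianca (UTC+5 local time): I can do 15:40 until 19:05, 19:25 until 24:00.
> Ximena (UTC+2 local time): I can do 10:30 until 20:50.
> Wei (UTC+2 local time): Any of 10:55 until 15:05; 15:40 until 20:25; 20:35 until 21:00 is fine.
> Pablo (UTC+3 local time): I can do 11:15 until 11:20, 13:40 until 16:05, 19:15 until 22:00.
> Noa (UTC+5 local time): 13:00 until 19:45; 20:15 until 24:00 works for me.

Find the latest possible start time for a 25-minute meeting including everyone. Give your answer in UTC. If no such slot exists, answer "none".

18:00

Bianca in UTC: 10:40-14:05, 14:25-19:00 (subtract 5h to convert from UTC+5).
Ximena in UTC: 08:30-18:50 (subtract 2h to convert from UTC+2).
Wei in UTC: 08:55-13:05, 13:40-18:25, 18:35-19:00 (subtract 2h to convert from UTC+2).
Pablo in UTC: 08:15-08:20, 10:40-13:05, 16:15-19:00 (subtract 3h to convert from UTC+3).
Noa in UTC: 08:00-14:45, 15:15-19:00 (subtract 5h to convert from UTC+5).
Bianca ∩ Ximena: 10:40-14:05, 14:25-18:50.
Bianca ∩ Ximena ∩ Wei: 10:40-13:05, 13:40-14:05, 14:25-18:25, 18:35-18:50.
Bianca ∩ Ximena ∩ Wei ∩ Pablo: 10:40-13:05, 16:15-18:25, 18:35-18:50.
Bianca ∩ Ximena ∩ Wei ∩ Pablo ∩ Noa: 10:40-13:05, 16:15-18:25, 18:35-18:50.
The last common window of at least 25 minutes is 16:15-18:25; a 25-minute meeting can start as late as 18:00 and still end by 18:25.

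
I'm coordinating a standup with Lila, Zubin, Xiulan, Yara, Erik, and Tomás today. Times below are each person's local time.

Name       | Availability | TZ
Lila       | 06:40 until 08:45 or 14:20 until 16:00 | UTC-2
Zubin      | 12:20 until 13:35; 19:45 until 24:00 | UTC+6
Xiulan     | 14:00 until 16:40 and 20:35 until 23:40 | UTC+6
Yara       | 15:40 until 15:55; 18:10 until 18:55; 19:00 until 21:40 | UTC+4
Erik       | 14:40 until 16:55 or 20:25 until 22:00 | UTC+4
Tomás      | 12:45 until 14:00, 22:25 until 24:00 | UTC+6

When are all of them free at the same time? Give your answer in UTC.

16:25-17:40

Lila in UTC: 08:40-10:45, 16:20-18:00 (add 2h to convert from UTC-2).
Zubin in UTC: 06:20-07:35, 13:45-18:00 (subtract 6h to convert from UTC+6).
Xiulan in UTC: 08:00-10:40, 14:35-17:40 (subtract 6h to convert from UTC+6).
Yara in UTC: 11:40-11:55, 14:10-14:55, 15:00-17:40 (subtract 4h to convert from UTC+4).
Erik in UTC: 10:40-12:55, 16:25-18:00 (subtract 4h to convert from UTC+4).
Tomás in UTC: 06:45-08:00, 16:25-18:00 (subtract 6h to convert from UTC+6).
Lila ∩ Zubin: 16:20-18:00.
Lila ∩ Zubin ∩ Xiulan: 16:20-17:40.
Lila ∩ Zubin ∩ Xiulan ∩ Yara: 16:20-17:40.
Lila ∩ Zubin ∩ Xiulan ∩ Yara ∩ Erik: 16:25-17:40.
Lila ∩ Zubin ∩ Xiulan ∩ Yara ∩ Erik ∩ Tomás: 16:25-17:40.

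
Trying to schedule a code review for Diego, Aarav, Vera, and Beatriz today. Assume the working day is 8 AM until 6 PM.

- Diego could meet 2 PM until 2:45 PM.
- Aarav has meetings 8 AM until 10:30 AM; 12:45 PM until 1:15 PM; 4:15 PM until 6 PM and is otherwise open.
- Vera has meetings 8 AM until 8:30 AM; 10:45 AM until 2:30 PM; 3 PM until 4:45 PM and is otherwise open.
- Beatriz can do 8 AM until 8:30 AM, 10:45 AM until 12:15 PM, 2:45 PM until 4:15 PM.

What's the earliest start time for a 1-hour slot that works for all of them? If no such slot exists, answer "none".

Diego free: 14:00-14:45.
Aarav free: 10:30-12:45, 13:15-16:15 (invert busy blocks within the working day).
Vera free: 08:30-10:45, 14:30-15:00, 16:45-18:00 (invert busy blocks within the working day).
Beatriz free: 08:00-08:30, 10:45-12:15, 14:45-16:15.
Diego ∩ Aarav: 14:00-14:45.
Diego ∩ Aarav ∩ Vera: 14:30-14:45.
Diego ∩ Aarav ∩ Vera ∩ Beatriz: ∅.
There is no time when everyone is free.
No common window is at least 60 minutes long.

none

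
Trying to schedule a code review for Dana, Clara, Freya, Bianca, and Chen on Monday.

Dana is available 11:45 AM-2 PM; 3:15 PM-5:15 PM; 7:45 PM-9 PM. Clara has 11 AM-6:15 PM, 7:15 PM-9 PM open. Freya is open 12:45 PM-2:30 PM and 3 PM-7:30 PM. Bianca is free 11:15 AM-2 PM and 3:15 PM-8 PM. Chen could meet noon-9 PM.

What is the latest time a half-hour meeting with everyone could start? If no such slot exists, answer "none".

Dana ∩ Clara: 11:45-14:00, 15:15-17:15, 19:45-21:00.
Dana ∩ Clara ∩ Freya: 12:45-14:00, 15:15-17:15.
Dana ∩ Clara ∩ Freya ∩ Bianca: 12:45-14:00, 15:15-17:15.
Dana ∩ Clara ∩ Freya ∩ Bianca ∩ Chen: 12:45-14:00, 15:15-17:15.
The last common window of at least 30 minutes is 15:15-17:15; a 30-minute meeting can start as late as 16:45 and still end by 17:15.

16:45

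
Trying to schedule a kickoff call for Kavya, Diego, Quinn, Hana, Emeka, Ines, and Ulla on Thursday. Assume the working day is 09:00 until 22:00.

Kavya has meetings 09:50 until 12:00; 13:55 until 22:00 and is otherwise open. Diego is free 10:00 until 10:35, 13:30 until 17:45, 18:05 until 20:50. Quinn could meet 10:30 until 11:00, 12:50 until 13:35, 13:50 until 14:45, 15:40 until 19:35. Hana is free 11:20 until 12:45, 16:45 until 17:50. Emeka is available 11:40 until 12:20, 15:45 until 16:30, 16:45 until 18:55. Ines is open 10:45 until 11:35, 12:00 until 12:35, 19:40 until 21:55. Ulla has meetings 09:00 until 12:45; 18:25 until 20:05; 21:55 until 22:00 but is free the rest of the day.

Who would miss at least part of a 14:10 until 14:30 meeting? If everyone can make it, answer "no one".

Kavya free: 09:00-09:50, 12:00-13:55 (invert busy blocks within the working day).
Diego free: 10:00-10:35, 13:30-17:45, 18:05-20:50.
Quinn free: 10:30-11:00, 12:50-13:35, 13:50-14:45, 15:40-19:35.
Hana free: 11:20-12:45, 16:45-17:50.
Emeka free: 11:40-12:20, 15:45-16:30, 16:45-18:55.
Ines free: 10:45-11:35, 12:00-12:35, 19:40-21:55.
Ulla free: 12:45-18:25, 20:05-21:55 (invert busy blocks within the working day).
Kavya: not fully free for 14:10-14:30. Diego: free for 14:10-14:30. Quinn: free for 14:10-14:30. Hana: not fully free for 14:10-14:30. Emeka: not fully free for 14:10-14:30. Ines: not fully free for 14:10-14:30. Ulla: free for 14:10-14:30.

Emeka, Hana, Ines, Kavya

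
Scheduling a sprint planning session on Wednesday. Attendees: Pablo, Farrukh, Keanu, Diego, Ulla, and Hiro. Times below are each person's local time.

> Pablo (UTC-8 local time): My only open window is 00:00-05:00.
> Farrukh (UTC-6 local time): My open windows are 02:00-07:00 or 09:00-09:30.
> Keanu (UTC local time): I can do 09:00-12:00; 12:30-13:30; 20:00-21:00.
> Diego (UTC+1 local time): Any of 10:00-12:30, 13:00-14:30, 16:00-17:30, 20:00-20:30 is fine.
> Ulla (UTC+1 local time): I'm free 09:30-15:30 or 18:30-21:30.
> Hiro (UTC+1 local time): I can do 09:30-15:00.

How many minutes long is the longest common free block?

150

Pablo in UTC: 08:00-13:00 (add 8h to convert from UTC-8).
Farrukh in UTC: 08:00-13:00, 15:00-15:30 (add 6h to convert from UTC-6).
Keanu in UTC: 09:00-12:00, 12:30-13:30, 20:00-21:00.
Diego in UTC: 09:00-11:30, 12:00-13:30, 15:00-16:30, 19:00-19:30 (subtract 1h to convert from UTC+1).
Ulla in UTC: 08:30-14:30, 17:30-20:30 (subtract 1h to convert from UTC+1).
Hiro in UTC: 08:30-14:00 (subtract 1h to convert from UTC+1).
Pablo ∩ Farrukh: 08:00-13:00.
Pablo ∩ Farrukh ∩ Keanu: 09:00-12:00, 12:30-13:00.
Pablo ∩ Farrukh ∩ Keanu ∩ Diego: 09:00-11:30, 12:30-13:00.
Pablo ∩ Farrukh ∩ Keanu ∩ Diego ∩ Ulla: 09:00-11:30, 12:30-13:00.
Pablo ∩ Farrukh ∩ Keanu ∩ Diego ∩ Ulla ∩ Hiro: 09:00-11:30, 12:30-13:00.
The longest is 09:00-11:30 at 150 minutes.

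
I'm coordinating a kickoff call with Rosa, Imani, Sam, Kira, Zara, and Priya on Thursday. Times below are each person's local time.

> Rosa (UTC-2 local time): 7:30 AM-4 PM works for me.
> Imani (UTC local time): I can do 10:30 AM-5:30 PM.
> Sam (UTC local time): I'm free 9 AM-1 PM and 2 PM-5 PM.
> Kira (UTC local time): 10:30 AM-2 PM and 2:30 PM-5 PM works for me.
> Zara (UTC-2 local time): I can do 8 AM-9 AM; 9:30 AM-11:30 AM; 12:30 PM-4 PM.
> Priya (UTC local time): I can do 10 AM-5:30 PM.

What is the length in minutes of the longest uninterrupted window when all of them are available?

150

Rosa in UTC: 09:30-18:00 (add 2h to convert from UTC-2).
Imani in UTC: 10:30-17:30.
Sam in UTC: 09:00-13:00, 14:00-17:00.
Kira in UTC: 10:30-14:00, 14:30-17:00.
Zara in UTC: 10:00-11:00, 11:30-13:30, 14:30-18:00 (add 2h to convert from UTC-2).
Priya in UTC: 10:00-17:30.
Rosa ∩ Imani: 10:30-17:30.
Rosa ∩ Imani ∩ Sam: 10:30-13:00, 14:00-17:00.
Rosa ∩ Imani ∩ Sam ∩ Kira: 10:30-13:00, 14:30-17:00.
Rosa ∩ Imani ∩ Sam ∩ Kira ∩ Zara: 10:30-11:00, 11:30-13:00, 14:30-17:00.
Rosa ∩ Imani ∩ Sam ∩ Kira ∩ Zara ∩ Priya: 10:30-11:00, 11:30-13:00, 14:30-17:00.
The longest is 14:30-17:00 at 150 minutes.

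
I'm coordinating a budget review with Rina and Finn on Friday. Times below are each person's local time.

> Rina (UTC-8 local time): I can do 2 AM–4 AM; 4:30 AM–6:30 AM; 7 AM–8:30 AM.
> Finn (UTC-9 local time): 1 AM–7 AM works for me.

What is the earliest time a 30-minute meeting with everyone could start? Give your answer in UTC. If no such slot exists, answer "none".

10:00

Rina in UTC: 10:00-12:00, 12:30-14:30, 15:00-16:30 (add 8h to convert from UTC-8).
Finn in UTC: 10:00-16:00 (add 9h to convert from UTC-9).
Rina ∩ Finn: 10:00-12:00, 12:30-14:30, 15:00-16:00.
The first common window of at least 30 minutes is 10:00-12:00, so the earliest start is 10:00.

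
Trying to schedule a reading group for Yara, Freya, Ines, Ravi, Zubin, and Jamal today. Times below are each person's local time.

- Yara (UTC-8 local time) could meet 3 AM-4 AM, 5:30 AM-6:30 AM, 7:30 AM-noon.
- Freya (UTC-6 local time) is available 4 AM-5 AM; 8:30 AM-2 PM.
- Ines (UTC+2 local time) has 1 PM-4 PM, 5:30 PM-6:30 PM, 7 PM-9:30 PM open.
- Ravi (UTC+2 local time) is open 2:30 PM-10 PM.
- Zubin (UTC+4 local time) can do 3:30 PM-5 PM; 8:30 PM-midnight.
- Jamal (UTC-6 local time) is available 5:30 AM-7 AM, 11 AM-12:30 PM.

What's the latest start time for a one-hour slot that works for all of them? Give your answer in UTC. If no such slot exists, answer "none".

17:30

Yara in UTC: 11:00-12:00, 13:30-14:30, 15:30-20:00 (add 8h to convert from UTC-8).
Freya in UTC: 10:00-11:00, 14:30-20:00 (add 6h to convert from UTC-6).
Ines in UTC: 11:00-14:00, 15:30-16:30, 17:00-19:30 (subtract 2h to convert from UTC+2).
Ravi in UTC: 12:30-20:00 (subtract 2h to convert from UTC+2).
Zubin in UTC: 11:30-13:00, 16:30-20:00 (subtract 4h to convert from UTC+4).
Jamal in UTC: 11:30-13:00, 17:00-18:30 (add 6h to convert from UTC-6).
Yara ∩ Freya: 15:30-20:00.
Yara ∩ Freya ∩ Ines: 15:30-16:30, 17:00-19:30.
Yara ∩ Freya ∩ Ines ∩ Ravi: 15:30-16:30, 17:00-19:30.
Yara ∩ Freya ∩ Ines ∩ Ravi ∩ Zubin: 17:00-19:30.
Yara ∩ Freya ∩ Ines ∩ Ravi ∩ Zubin ∩ Jamal: 17:00-18:30.
The last common window of at least 60 minutes is 17:00-18:30; a 60-minute meeting can start as late as 17:30 and still end by 18:30.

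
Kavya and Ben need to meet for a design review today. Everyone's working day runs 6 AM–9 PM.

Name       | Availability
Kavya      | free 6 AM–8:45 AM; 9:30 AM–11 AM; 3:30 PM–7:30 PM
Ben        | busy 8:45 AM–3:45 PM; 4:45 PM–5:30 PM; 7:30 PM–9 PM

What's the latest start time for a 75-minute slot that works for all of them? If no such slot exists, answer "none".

18:15

Kavya free: 06:00-08:45, 09:30-11:00, 15:30-19:30.
Ben free: 06:00-08:45, 15:45-16:45, 17:30-19:30 (invert busy blocks within the working day).
Kavya ∩ Ben: 06:00-08:45, 15:45-16:45, 17:30-19:30.
The last common window of at least 75 minutes is 17:30-19:30; a 75-minute meeting can start as late as 18:15 and still end by 19:30.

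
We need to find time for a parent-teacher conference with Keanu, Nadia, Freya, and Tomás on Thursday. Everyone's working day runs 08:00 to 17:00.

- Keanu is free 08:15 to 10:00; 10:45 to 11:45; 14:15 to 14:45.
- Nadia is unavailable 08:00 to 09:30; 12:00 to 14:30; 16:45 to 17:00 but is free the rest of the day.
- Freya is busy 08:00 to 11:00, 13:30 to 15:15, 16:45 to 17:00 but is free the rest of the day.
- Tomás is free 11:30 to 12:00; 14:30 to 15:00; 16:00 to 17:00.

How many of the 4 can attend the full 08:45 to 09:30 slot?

1

Keanu free: 08:15-10:00, 10:45-11:45, 14:15-14:45.
Nadia free: 09:30-12:00, 14:30-16:45 (invert busy blocks within the working day).
Freya free: 11:00-13:30, 15:15-16:45 (invert busy blocks within the working day).
Tomás free: 11:30-12:00, 14:30-15:00, 16:00-17:00.
Keanu can make the full 08:45-09:30 slot — that's 1.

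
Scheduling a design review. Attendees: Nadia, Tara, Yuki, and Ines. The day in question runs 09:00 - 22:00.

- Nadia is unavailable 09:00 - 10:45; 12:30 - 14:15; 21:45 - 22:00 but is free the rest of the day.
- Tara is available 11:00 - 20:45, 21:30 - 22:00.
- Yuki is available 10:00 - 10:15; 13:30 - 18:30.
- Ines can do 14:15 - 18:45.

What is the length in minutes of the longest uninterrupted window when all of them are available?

Nadia free: 10:45-12:30, 14:15-21:45 (invert busy blocks within the working day).
Tara free: 11:00-20:45, 21:30-22:00.
Yuki free: 10:00-10:15, 13:30-18:30.
Ines free: 14:15-18:45.
Nadia ∩ Tara: 11:00-12:30, 14:15-20:45, 21:30-21:45.
Nadia ∩ Tara ∩ Yuki: 14:15-18:30.
Nadia ∩ Tara ∩ Yuki ∩ Ines: 14:15-18:30.
The longest is 14:15-18:30 at 255 minutes.

255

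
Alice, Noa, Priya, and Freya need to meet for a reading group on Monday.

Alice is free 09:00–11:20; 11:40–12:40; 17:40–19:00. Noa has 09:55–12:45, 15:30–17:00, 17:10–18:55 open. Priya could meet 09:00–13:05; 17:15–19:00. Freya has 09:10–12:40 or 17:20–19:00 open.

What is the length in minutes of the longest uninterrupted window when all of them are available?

Alice ∩ Noa: 09:55-11:20, 11:40-12:40, 17:40-18:55.
Alice ∩ Noa ∩ Priya: 09:55-11:20, 11:40-12:40, 17:40-18:55.
Alice ∩ Noa ∩ Priya ∩ Freya: 09:55-11:20, 11:40-12:40, 17:40-18:55.
The longest is 09:55-11:20 at 85 minutes.

85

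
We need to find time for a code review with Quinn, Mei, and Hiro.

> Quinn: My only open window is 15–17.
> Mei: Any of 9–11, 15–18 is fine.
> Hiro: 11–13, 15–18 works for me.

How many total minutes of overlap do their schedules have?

120

Quinn ∩ Mei: 15:00-17:00.
Quinn ∩ Mei ∩ Hiro: 15:00-17:00.
That's a single block of 120 minutes.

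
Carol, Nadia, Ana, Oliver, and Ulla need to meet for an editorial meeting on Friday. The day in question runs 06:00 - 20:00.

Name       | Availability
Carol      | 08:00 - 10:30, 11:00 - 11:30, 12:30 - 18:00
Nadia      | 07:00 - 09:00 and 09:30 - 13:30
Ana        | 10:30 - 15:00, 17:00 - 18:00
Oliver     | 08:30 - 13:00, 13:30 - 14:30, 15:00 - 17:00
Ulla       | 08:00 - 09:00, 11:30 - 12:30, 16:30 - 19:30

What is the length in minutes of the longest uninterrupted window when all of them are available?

Carol ∩ Nadia: 08:00-09:00, 09:30-10:30, 11:00-11:30, 12:30-13:30.
Carol ∩ Nadia ∩ Ana: 11:00-11:30, 12:30-13:30.
Carol ∩ Nadia ∩ Ana ∩ Oliver: 11:00-11:30, 12:30-13:00.
Carol ∩ Nadia ∩ Ana ∩ Oliver ∩ Ulla: ∅.
There is no time when everyone is free.
No common window exists, so the longest block is 0 minutes.

0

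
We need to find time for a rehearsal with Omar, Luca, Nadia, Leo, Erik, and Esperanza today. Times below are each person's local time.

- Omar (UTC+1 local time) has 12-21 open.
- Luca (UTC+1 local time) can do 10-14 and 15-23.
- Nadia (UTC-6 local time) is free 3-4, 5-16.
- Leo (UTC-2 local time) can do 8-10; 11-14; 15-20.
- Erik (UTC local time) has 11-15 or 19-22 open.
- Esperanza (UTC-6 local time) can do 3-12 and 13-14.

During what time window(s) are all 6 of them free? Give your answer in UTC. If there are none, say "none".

11:00-12:00, 14:00-15:00, 19:00-20:00

Omar in UTC: 11:00-20:00 (subtract 1h to convert from UTC+1).
Luca in UTC: 09:00-13:00, 14:00-22:00 (subtract 1h to convert from UTC+1).
Nadia in UTC: 09:00-10:00, 11:00-22:00 (add 6h to convert from UTC-6).
Leo in UTC: 10:00-12:00, 13:00-16:00, 17:00-22:00 (add 2h to convert from UTC-2).
Erik in UTC: 11:00-15:00, 19:00-22:00.
Esperanza in UTC: 09:00-18:00, 19:00-20:00 (add 6h to convert from UTC-6).
Omar ∩ Luca: 11:00-13:00, 14:00-20:00.
Omar ∩ Luca ∩ Nadia: 11:00-13:00, 14:00-20:00.
Omar ∩ Luca ∩ Nadia ∩ Leo: 11:00-12:00, 14:00-16:00, 17:00-20:00.
Omar ∩ Luca ∩ Nadia ∩ Leo ∩ Erik: 11:00-12:00, 14:00-15:00, 19:00-20:00.
Omar ∩ Luca ∩ Nadia ∩ Leo ∩ Erik ∩ Esperanza: 11:00-12:00, 14:00-15:00, 19:00-20:00.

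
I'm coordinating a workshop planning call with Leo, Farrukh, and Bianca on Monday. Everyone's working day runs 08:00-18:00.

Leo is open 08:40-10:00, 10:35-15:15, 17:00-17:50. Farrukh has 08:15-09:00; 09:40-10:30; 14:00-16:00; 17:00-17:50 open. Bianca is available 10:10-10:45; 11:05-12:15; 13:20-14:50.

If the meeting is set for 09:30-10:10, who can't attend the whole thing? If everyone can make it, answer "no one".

Bianca, Farrukh, Leo

Leo: not fully free for 09:30-10:10. Farrukh: not fully free for 09:30-10:10. Bianca: not fully free for 09:30-10:10.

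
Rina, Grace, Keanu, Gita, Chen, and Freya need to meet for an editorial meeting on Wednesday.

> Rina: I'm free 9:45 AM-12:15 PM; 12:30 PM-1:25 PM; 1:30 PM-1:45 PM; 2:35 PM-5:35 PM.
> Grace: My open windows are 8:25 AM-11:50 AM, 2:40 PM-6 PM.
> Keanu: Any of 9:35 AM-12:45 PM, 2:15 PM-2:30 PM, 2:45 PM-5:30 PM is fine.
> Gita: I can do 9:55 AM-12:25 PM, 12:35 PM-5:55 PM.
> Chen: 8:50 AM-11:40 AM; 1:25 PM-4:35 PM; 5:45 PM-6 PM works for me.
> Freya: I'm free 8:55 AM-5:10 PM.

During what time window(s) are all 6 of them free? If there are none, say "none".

09:55-11:40, 14:45-16:35

Rina ∩ Grace: 09:45-11:50, 14:40-17:35.
Rina ∩ Grace ∩ Keanu: 09:45-11:50, 14:45-17:30.
Rina ∩ Grace ∩ Keanu ∩ Gita: 09:55-11:50, 14:45-17:30.
Rina ∩ Grace ∩ Keanu ∩ Gita ∩ Chen: 09:55-11:40, 14:45-16:35.
Rina ∩ Grace ∩ Keanu ∩ Gita ∩ Chen ∩ Freya: 09:55-11:40, 14:45-16:35.
So the common availability across everyone is 09:55-11:40, 14:45-16:35.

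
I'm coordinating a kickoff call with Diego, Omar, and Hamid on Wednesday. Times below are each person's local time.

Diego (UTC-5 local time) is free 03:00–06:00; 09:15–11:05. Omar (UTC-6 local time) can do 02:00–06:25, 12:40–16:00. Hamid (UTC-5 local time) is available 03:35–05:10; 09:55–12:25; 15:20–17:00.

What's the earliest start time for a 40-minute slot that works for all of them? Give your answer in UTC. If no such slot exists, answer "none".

Diego in UTC: 08:00-11:00, 14:15-16:05 (add 5h to convert from UTC-5).
Omar in UTC: 08:00-12:25, 18:40-22:00 (add 6h to convert from UTC-6).
Hamid in UTC: 08:35-10:10, 14:55-17:25, 20:20-22:00 (add 5h to convert from UTC-5).
Diego ∩ Omar: 08:00-11:00.
Diego ∩ Omar ∩ Hamid: 08:35-10:10.
Those are the intersection windows.
The first common window of at least 40 minutes is 08:35-10:10, so the earliest start is 08:35.

08:35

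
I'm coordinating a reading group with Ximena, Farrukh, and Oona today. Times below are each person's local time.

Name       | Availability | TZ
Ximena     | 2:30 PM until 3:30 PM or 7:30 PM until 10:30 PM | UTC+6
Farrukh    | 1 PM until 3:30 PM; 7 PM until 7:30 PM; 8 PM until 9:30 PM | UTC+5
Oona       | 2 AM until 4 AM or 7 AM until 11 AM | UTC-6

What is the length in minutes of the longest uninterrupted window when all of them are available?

90

Ximena in UTC: 08:30-09:30, 13:30-16:30 (subtract 6h to convert from UTC+6).
Farrukh in UTC: 08:00-10:30, 14:00-14:30, 15:00-16:30 (subtract 5h to convert from UTC+5).
Oona in UTC: 08:00-10:00, 13:00-17:00 (add 6h to convert from UTC-6).
Ximena ∩ Farrukh: 08:30-09:30, 14:00-14:30, 15:00-16:30.
Ximena ∩ Farrukh ∩ Oona: 08:30-09:30, 14:00-14:30, 15:00-16:30.
The longest is 15:00-16:30 at 90 minutes.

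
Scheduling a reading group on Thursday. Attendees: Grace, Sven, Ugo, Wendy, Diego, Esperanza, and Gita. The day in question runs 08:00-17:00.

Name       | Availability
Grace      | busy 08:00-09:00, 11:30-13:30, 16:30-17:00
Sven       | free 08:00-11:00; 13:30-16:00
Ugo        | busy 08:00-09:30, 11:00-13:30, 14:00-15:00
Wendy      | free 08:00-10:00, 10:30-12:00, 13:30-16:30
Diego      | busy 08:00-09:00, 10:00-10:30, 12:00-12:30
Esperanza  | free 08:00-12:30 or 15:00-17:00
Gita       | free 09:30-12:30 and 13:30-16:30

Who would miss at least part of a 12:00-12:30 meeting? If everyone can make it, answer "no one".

Diego, Grace, Sven, Ugo, Wendy

Grace free: 09:00-11:30, 13:30-16:30 (invert busy blocks within the working day).
Sven free: 08:00-11:00, 13:30-16:00.
Ugo free: 09:30-11:00, 13:30-14:00, 15:00-17:00 (invert busy blocks within the working day).
Wendy free: 08:00-10:00, 10:30-12:00, 13:30-16:30.
Diego free: 09:00-10:00, 10:30-12:00, 12:30-17:00 (invert busy blocks within the working day).
Esperanza free: 08:00-12:30, 15:00-17:00.
Gita free: 09:30-12:30, 13:30-16:30.
Grace: not fully free for 12:00-12:30. Sven: not fully free for 12:00-12:30. Ugo: not fully free for 12:00-12:30. Wendy: not fully free for 12:00-12:30. Diego: not fully free for 12:00-12:30. Esperanza: free for 12:00-12:30. Gita: free for 12:00-12:30.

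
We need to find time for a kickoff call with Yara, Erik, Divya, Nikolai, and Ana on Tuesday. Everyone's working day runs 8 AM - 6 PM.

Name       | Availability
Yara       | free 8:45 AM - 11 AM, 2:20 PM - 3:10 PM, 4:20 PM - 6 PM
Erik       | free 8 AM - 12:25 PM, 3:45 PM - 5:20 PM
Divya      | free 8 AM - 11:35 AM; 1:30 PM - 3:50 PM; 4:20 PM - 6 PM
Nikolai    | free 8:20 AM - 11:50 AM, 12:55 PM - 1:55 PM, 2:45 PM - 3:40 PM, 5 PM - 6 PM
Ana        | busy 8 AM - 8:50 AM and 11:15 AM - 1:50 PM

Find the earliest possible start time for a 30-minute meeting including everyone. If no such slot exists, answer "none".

Yara free: 08:45-11:00, 14:20-15:10, 16:20-18:00.
Erik free: 08:00-12:25, 15:45-17:20.
Divya free: 08:00-11:35, 13:30-15:50, 16:20-18:00.
Nikolai free: 08:20-11:50, 12:55-13:55, 14:45-15:40, 17:00-18:00.
Ana free: 08:50-11:15, 13:50-18:00 (invert busy blocks within the working day).
Yara ∩ Erik: 08:45-11:00, 16:20-17:20.
Yara ∩ Erik ∩ Divya: 08:45-11:00, 16:20-17:20.
Yara ∩ Erik ∩ Divya ∩ Nikolai: 08:45-11:00, 17:00-17:20.
Yara ∩ Erik ∩ Divya ∩ Nikolai ∩ Ana: 08:50-11:00, 17:00-17:20.
The first common window of at least 30 minutes is 08:50-11:00, so the earliest start is 08:50.

08:50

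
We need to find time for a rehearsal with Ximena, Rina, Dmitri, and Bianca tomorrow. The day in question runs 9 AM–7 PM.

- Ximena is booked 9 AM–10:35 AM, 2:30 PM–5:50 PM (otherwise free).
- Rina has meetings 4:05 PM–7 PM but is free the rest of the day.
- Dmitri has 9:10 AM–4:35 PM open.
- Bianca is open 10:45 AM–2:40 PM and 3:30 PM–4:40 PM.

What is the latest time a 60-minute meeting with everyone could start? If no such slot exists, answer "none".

Ximena free: 10:35-14:30, 17:50-19:00 (invert busy blocks within the working day).
Rina free: 09:00-16:05 (invert busy blocks within the working day).
Dmitri free: 09:10-16:35.
Bianca free: 10:45-14:40, 15:30-16:40.
Ximena ∩ Rina: 10:35-14:30.
Ximena ∩ Rina ∩ Dmitri: 10:35-14:30.
Ximena ∩ Rina ∩ Dmitri ∩ Bianca: 10:45-14:30.
The last common window of at least 60 minutes is 10:45-14:30; a 60-minute meeting can start as late as 13:30 and still end by 14:30.

13:30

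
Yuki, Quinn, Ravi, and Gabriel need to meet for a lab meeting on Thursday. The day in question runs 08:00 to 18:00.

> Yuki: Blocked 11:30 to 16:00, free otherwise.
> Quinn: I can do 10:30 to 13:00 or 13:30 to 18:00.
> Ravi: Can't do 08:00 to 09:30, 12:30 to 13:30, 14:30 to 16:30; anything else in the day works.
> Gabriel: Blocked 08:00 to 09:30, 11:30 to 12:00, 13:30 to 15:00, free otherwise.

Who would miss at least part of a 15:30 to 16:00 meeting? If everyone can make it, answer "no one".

Ravi, Yuki

Yuki free: 08:00-11:30, 16:00-18:00 (invert busy blocks within the working day).
Quinn free: 10:30-13:00, 13:30-18:00.
Ravi free: 09:30-12:30, 13:30-14:30, 16:30-18:00 (invert busy blocks within the working day).
Gabriel free: 09:30-11:30, 12:00-13:30, 15:00-18:00 (invert busy blocks within the working day).
Yuki: not fully free for 15:30-16:00. Quinn: free for 15:30-16:00. Ravi: not fully free for 15:30-16:00. Gabriel: free for 15:30-16:00.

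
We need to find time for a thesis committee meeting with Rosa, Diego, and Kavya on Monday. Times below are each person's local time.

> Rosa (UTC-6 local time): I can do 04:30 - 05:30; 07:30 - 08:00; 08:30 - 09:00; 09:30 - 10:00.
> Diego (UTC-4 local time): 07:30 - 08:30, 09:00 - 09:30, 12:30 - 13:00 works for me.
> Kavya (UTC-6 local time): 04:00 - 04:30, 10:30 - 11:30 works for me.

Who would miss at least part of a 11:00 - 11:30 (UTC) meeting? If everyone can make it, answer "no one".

Rosa in UTC: 10:30-11:30, 13:30-14:00, 14:30-15:00, 15:30-16:00 (add 6h to convert from UTC-6).
Diego in UTC: 11:30-12:30, 13:00-13:30, 16:30-17:00 (add 4h to convert from UTC-4).
Kavya in UTC: 10:00-10:30, 16:30-17:30 (add 6h to convert from UTC-6).
Rosa: free for 11:00-11:30. Diego: not fully free for 11:00-11:30. Kavya: not fully free for 11:00-11:30.

Diego, Kavya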